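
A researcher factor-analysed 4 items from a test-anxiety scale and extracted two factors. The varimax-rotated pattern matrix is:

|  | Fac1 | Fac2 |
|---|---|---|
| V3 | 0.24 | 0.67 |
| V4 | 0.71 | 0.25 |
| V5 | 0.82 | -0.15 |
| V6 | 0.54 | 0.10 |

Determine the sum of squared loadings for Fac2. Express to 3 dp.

0.544

SS loadings for Fac2 = 0.67² + 0.25² + (-0.15)² + 0.10² = 0.4489 + 0.0625 + 0.0225 + 0.0100 = 0.5439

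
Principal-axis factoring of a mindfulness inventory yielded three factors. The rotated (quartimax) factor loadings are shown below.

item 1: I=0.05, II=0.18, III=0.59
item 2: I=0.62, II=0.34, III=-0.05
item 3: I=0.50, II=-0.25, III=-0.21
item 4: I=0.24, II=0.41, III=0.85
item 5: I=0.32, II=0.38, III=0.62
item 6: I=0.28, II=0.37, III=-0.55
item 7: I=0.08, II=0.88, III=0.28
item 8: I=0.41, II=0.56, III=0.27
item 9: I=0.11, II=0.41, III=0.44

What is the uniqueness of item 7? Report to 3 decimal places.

h² = 0.08² + 0.88² + 0.28² = 0.0064 + 0.7744 + 0.0784 = 0.8592
Uniqueness u² = 1 − h² = 1 − 0.8592 = 0.1408

0.141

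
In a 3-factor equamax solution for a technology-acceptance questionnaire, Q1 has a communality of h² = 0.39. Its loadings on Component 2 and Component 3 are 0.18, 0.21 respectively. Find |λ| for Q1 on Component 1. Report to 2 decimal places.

Under orthogonal rotation h² = Σλ², so λ_Component 1² = h² − (0.0765) = 0.39 − 0.0765 = 0.3135.
|λ| = √0.3135 = 0.5599.

0.56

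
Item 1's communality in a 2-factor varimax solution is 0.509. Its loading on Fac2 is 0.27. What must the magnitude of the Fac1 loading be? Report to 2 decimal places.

Under orthogonal rotation h² = Σλ², so λ_Fac1² = h² − (0.0729) = 0.509 − 0.0729 = 0.4361.
|λ| = √0.4361 = 0.6604.

0.66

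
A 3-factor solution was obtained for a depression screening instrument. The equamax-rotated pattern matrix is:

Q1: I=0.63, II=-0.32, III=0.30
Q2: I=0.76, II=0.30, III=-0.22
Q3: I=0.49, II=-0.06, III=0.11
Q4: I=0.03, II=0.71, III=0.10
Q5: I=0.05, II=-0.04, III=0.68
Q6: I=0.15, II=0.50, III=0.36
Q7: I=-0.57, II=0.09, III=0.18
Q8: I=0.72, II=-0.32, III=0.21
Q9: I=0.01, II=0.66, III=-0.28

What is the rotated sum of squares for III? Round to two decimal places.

0.91

SS loadings for III = 0.30² + (-0.22)² + 0.11² + 0.10² + 0.68² + 0.36² + 0.18² + 0.21² + (-0.28)² = 0.0900 + 0.0484 + 0.0121 + 0.0100 + 0.4624 + 0.1296 + 0.0324 + 0.0441 + 0.0784 = 0.9074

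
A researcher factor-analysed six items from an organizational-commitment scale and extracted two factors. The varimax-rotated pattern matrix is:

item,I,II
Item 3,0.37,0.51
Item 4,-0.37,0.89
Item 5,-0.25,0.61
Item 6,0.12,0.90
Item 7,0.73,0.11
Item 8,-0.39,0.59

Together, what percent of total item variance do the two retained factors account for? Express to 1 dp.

60.5%

SS loadings by factor: 1.0357, 2.5945; total = 3.6302.
Total variance with 6 standardized items is 6, so the solution explains 3.6302/6 = 0.6050 = 60.50%.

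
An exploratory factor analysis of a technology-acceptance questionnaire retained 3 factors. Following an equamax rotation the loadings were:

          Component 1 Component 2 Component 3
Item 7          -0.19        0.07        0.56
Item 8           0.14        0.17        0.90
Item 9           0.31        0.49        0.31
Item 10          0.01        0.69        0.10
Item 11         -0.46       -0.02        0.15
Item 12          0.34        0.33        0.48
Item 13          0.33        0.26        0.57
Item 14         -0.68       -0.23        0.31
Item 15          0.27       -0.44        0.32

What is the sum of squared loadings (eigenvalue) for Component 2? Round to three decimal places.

1.173

SS loadings for Component 2 = 0.07² + 0.17² + 0.49² + 0.69² + (-0.02)² + 0.33² + 0.26² + (-0.23)² + (-0.44)² = 0.0049 + 0.0289 + 0.2401 + 0.4761 + 0.0004 + 0.1089 + 0.0676 + 0.0529 + 0.1936 = 1.1734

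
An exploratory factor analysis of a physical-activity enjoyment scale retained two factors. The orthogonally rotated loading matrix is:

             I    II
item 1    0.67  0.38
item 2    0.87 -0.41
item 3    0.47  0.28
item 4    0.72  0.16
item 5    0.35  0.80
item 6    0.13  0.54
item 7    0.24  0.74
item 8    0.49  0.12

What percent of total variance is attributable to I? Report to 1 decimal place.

SS loadings for I = 0.67² + 0.87² + 0.47² + 0.72² + 0.35² + 0.13² + 0.24² + 0.49² = 2.3822
With 8 standardized items, total variance = 8. Proportion = 2.3822/8 = 0.2978 → 29.78%.

29.8%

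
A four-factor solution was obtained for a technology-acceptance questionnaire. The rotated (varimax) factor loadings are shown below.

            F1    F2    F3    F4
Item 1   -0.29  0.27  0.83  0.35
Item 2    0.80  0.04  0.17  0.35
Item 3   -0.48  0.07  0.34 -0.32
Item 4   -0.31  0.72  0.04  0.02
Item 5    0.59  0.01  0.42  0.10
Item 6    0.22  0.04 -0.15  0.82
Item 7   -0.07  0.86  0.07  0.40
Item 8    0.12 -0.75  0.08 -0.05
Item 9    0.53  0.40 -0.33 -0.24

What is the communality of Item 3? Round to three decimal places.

h² = (-0.48)² + 0.07² + 0.34² + (-0.32)² = 0.2304 + 0.0049 + 0.1156 + 0.1024 = 0.4533

0.453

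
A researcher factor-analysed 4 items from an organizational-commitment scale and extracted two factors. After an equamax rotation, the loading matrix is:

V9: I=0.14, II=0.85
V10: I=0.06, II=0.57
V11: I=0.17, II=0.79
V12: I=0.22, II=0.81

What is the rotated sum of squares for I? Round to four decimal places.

SS loadings for I = 0.14² + 0.06² + 0.17² + 0.22² = 0.0196 + 0.0036 + 0.0289 + 0.0484 = 0.1005

0.1005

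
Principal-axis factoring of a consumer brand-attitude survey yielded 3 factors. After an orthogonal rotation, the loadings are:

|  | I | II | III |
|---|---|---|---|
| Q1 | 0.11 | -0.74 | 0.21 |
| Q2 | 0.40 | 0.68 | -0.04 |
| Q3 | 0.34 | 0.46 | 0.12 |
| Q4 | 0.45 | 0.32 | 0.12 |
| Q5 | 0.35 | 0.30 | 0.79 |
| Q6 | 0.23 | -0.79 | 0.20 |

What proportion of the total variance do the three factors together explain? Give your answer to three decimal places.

Communalities: 0.6038, 0.6240, 0.3416, 0.3193, 0.8366, 0.7170; Σh² = 3.4423.
Total variance with 6 standardized items is 6, so the solution explains 3.4423/6 = 0.5737.

0.574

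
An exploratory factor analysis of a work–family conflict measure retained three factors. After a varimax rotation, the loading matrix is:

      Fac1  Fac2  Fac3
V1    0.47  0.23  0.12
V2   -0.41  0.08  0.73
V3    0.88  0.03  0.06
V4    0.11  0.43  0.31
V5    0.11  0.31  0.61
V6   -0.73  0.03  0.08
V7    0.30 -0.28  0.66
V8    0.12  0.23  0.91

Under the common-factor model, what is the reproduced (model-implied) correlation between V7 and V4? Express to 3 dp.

0.117

r̂ = Σ λ_i·λ_j across factors = (0.30)(0.11) + (-0.28)(0.43) + (0.66)(0.31)
  = +0.0330 -0.1204 +0.2046 = 0.1172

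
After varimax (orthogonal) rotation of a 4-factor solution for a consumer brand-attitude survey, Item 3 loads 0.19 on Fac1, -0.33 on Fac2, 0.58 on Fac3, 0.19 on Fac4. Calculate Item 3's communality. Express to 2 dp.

0.52

h² = 0.19² + (-0.33)² + 0.58² + 0.19² = 0.0361 + 0.1089 + 0.3364 + 0.0361 = 0.5175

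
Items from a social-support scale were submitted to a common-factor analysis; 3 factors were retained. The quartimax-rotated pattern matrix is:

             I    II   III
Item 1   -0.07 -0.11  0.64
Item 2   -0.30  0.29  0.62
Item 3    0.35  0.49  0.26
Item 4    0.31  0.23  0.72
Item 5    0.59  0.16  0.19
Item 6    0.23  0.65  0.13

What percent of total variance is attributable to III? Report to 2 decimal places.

23.88%

SS loadings for III = 0.64² + 0.62² + 0.26² + 0.72² + 0.19² + 0.13² = 1.4330
With 6 standardized items, total variance = 6. Proportion = 1.4330/6 = 0.2388 → 23.88%.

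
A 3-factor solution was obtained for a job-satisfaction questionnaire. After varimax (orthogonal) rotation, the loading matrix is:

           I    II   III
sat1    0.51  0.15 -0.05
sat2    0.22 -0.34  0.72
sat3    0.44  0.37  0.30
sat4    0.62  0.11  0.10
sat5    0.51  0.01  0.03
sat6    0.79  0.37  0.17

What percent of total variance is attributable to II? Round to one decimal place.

7.1%

SS loadings for II = 0.15² + (-0.34)² + 0.37² + 0.11² + 0.01² + 0.37² = 0.4241
With 6 standardized items, total variance = 6. Proportion = 0.4241/6 = 0.0707 → 7.07%.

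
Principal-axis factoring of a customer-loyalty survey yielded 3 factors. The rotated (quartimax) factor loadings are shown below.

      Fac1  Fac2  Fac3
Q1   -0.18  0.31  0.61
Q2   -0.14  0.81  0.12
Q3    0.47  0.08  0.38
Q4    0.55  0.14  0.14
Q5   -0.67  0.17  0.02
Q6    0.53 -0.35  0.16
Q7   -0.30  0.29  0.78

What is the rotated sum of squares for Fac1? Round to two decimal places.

1.40

SS loadings for Fac1 = (-0.18)² + (-0.14)² + 0.47² + 0.55² + (-0.67)² + 0.53² + (-0.30)² = 0.0324 + 0.0196 + 0.2209 + 0.3025 + 0.4489 + 0.2809 + 0.0900 = 1.3952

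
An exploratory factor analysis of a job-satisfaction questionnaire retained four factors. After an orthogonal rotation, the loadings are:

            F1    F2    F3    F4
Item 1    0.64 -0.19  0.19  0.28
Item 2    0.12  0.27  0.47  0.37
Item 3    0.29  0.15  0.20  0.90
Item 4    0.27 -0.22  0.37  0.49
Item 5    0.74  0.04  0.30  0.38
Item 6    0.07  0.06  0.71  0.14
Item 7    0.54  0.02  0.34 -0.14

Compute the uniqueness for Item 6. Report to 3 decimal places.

0.468

h² = 0.07² + 0.06² + 0.71² + 0.14² = 0.0049 + 0.0036 + 0.5041 + 0.0196 = 0.5322
Uniqueness u² = 1 − h² = 1 − 0.5322 = 0.4678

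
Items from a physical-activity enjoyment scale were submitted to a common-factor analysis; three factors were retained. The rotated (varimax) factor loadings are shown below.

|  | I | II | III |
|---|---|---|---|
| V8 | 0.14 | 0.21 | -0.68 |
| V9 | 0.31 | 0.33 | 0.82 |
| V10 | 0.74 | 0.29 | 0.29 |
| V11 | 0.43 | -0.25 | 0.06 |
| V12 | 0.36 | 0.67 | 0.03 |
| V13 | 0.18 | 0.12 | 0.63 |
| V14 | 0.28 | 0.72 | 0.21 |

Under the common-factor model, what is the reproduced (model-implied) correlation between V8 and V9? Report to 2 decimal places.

r̂ = Σ λ_i·λ_j across factors = (0.14)(0.31) + (0.21)(0.33) + (-0.68)(0.82)
  = +0.0434 +0.0693 -0.5576 = -0.4449

-0.44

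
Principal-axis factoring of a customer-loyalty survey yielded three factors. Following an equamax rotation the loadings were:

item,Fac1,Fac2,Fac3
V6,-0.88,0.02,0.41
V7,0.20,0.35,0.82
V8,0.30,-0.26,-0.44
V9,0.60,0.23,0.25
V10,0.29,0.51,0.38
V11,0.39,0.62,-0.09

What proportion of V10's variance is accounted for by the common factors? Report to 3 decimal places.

h² = 0.29² + 0.51² + 0.38² = 0.0841 + 0.2601 + 0.1444 = 0.4886

0.489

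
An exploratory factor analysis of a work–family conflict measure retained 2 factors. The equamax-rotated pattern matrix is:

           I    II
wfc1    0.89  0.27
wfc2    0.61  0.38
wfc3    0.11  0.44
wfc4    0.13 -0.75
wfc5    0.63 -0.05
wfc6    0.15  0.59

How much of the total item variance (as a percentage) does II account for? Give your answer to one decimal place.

SS loadings for II = 0.27² + 0.38² + 0.44² + (-0.75)² + (-0.05)² + 0.59² = 1.3240
With 6 standardized items, total variance = 6. Proportion = 1.3240/6 = 0.2207 → 22.07%.

22.1%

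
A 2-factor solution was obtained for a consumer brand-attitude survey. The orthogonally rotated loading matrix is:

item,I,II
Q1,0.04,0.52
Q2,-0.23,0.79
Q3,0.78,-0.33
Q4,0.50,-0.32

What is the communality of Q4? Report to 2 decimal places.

h² = 0.50² + (-0.32)² = 0.2500 + 0.1024 = 0.3524

0.35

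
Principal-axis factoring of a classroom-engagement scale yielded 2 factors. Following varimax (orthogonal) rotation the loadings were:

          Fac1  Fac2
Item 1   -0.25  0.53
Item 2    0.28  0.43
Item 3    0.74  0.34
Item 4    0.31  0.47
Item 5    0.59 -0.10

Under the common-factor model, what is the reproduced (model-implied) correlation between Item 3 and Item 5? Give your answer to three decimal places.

r̂ = Σ λ_i·λ_j across factors = (0.74)(0.59) + (0.34)(-0.10)
  = +0.4366 -0.0340 = 0.4026

0.403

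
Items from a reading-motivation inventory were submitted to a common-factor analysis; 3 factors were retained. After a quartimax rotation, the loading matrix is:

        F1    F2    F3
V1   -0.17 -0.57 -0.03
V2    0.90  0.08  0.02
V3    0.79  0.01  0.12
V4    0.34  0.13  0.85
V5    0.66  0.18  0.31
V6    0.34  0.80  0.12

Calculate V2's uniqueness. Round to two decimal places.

h² = 0.90² + 0.08² + 0.02² = 0.8100 + 0.0064 + 0.0004 = 0.8168
Uniqueness u² = 1 − h² = 1 − 0.8168 = 0.1832

0.18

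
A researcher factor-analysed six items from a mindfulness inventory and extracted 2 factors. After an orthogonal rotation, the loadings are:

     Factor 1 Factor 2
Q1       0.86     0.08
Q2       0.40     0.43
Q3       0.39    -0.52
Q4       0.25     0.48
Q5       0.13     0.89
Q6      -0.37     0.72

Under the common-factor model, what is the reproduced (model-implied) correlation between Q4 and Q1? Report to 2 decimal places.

r̂ = Σ λ_i·λ_j across factors = (0.25)(0.86) + (0.48)(0.08)
  = +0.2150 +0.0384 = 0.2534

0.25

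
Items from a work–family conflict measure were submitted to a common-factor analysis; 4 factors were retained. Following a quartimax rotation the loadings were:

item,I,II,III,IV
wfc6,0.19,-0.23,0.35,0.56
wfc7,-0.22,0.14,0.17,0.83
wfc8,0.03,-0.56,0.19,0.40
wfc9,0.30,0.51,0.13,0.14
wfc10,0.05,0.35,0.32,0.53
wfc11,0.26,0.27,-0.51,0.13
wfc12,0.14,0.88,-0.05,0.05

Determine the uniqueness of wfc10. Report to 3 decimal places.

0.492

h² = 0.05² + 0.35² + 0.32² + 0.53² = 0.0025 + 0.1225 + 0.1024 + 0.2809 = 0.5083
Uniqueness u² = 1 − h² = 1 − 0.5083 = 0.4917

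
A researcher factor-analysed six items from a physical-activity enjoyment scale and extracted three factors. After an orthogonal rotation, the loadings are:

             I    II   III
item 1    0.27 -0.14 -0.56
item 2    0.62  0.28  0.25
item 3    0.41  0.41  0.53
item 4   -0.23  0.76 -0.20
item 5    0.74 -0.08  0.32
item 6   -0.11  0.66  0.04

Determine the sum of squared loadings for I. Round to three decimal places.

1.238

SS loadings for I = 0.27² + 0.62² + 0.41² + (-0.23)² + 0.74² + (-0.11)² = 0.0729 + 0.3844 + 0.1681 + 0.0529 + 0.5476 + 0.0121 = 1.2380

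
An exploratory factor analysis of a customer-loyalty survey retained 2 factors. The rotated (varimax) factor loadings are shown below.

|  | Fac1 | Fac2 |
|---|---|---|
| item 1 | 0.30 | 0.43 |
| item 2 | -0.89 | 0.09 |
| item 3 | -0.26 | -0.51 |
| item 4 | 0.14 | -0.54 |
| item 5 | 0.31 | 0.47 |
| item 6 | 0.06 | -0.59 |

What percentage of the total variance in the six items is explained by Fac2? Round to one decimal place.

SS loadings for Fac2 = 0.43² + 0.09² + (-0.51)² + (-0.54)² + 0.47² + (-0.59)² = 1.3137
With 6 standardized items, total variance = 6. Proportion = 1.3137/6 = 0.2189 → 21.89%.

21.9%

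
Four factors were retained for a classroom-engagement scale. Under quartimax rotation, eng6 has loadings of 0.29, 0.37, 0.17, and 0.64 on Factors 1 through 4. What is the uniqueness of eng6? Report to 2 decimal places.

h² = 0.29² + 0.37² + 0.17² + 0.64² = 0.0841 + 0.1369 + 0.0289 + 0.4096 = 0.6595
Uniqueness u² = 1 − h² = 1 − 0.6595 = 0.3405

0.34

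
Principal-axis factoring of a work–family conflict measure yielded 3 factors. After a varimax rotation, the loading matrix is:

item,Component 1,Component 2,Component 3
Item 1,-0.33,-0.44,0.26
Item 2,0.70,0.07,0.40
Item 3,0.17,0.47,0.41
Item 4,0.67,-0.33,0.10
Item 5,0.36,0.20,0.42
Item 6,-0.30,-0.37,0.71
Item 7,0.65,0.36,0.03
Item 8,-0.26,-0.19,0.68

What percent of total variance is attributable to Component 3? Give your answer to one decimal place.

SS loadings for Component 3 = 0.26² + 0.40² + 0.41² + 0.10² + 0.42² + 0.71² + 0.03² + 0.68² = 1.5495
With 8 standardized items, total variance = 8. Proportion = 1.5495/8 = 0.1937 → 19.37%.

19.4%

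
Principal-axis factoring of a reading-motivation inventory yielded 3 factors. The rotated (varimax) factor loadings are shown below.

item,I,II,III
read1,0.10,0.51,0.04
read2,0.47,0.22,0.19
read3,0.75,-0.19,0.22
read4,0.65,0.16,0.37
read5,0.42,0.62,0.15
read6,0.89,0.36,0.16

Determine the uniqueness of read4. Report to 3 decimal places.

h² = 0.65² + 0.16² + 0.37² = 0.4225 + 0.0256 + 0.1369 = 0.5850
Uniqueness u² = 1 − h² = 1 − 0.5850 = 0.4150

0.415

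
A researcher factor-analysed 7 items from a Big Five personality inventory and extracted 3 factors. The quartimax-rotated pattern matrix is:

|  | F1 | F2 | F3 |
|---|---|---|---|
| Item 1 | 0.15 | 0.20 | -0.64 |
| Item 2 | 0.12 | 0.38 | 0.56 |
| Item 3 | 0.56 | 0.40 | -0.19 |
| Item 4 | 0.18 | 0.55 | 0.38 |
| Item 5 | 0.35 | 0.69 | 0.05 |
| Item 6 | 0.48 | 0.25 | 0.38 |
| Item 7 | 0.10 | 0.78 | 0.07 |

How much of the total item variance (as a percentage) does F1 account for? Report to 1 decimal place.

SS loadings for F1 = 0.15² + 0.12² + 0.56² + 0.18² + 0.35² + 0.48² + 0.10² = 0.7458
With 7 standardized items, total variance = 7. Proportion = 0.7458/7 = 0.1065 → 10.65%.

10.7%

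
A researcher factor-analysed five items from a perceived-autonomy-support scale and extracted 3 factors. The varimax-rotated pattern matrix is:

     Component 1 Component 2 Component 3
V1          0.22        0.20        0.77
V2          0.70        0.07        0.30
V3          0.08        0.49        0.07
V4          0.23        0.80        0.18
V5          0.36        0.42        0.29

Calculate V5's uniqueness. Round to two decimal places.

0.61

h² = 0.36² + 0.42² + 0.29² = 0.1296 + 0.1764 + 0.0841 = 0.3901
Uniqueness u² = 1 − h² = 1 − 0.3901 = 0.6099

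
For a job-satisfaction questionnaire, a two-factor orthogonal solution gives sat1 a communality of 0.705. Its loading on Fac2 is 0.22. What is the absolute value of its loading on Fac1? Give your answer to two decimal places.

0.81

Under orthogonal rotation h² = Σλ², so λ_Fac1² = h² − (0.0484) = 0.705 − 0.0484 = 0.6566.
|λ| = √0.6566 = 0.8103.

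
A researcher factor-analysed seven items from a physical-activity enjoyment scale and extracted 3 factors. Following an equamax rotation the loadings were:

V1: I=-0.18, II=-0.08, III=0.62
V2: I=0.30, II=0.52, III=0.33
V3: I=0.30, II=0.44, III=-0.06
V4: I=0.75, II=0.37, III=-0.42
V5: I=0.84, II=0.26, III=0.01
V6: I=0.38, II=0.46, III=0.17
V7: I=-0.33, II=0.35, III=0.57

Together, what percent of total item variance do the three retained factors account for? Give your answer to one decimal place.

53.9%

SS loadings by factor: 1.7338, 1.0090, 1.0272; total = 3.7700.
Total variance with 7 standardized items is 7, so the solution explains 3.7700/7 = 0.5386 = 53.86%.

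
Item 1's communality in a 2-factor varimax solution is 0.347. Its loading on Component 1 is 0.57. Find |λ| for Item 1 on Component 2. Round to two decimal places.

0.15

Under orthogonal rotation h² = Σλ², so λ_Component 2² = h² − (0.3249) = 0.347 − 0.3249 = 0.0221.
|λ| = √0.0221 = 0.1487.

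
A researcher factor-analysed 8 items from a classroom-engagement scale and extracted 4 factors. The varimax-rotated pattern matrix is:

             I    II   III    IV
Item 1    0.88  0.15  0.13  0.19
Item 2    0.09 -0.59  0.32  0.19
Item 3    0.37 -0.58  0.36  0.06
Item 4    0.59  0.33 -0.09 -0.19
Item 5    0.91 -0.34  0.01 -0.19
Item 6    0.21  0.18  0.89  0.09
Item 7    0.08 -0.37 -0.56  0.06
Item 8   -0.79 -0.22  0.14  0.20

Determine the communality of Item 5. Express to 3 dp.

h² = 0.91² + (-0.34)² + 0.01² + (-0.19)² = 0.8281 + 0.1156 + 0.0001 + 0.0361 = 0.9799

0.980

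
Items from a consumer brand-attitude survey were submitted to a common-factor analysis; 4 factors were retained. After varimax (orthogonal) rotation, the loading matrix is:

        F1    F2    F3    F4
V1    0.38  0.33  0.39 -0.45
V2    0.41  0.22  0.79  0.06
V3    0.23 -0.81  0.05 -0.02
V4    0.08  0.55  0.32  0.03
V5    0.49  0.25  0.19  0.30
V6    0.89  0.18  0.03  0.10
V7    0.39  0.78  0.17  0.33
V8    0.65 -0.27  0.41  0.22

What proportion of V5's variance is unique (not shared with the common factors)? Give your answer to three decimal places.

0.571

h² = 0.49² + 0.25² + 0.19² + 0.30² = 0.2401 + 0.0625 + 0.0361 + 0.0900 = 0.4287
Uniqueness u² = 1 − h² = 1 − 0.4287 = 0.5713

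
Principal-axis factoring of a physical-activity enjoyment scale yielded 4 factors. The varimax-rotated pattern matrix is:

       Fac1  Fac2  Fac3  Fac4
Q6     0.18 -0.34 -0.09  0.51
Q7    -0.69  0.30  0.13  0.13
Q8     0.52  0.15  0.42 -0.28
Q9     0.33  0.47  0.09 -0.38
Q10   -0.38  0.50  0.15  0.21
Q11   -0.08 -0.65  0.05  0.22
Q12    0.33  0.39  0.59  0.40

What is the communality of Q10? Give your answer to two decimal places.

0.46

h² = (-0.38)² + 0.50² + 0.15² + 0.21² = 0.1444 + 0.2500 + 0.0225 + 0.0441 = 0.4610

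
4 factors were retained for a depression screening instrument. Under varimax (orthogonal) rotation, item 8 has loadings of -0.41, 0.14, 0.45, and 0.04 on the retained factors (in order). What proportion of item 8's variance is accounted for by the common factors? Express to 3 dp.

0.392

h² = (-0.41)² + 0.14² + 0.45² + 0.04² = 0.1681 + 0.0196 + 0.2025 + 0.0016 = 0.3918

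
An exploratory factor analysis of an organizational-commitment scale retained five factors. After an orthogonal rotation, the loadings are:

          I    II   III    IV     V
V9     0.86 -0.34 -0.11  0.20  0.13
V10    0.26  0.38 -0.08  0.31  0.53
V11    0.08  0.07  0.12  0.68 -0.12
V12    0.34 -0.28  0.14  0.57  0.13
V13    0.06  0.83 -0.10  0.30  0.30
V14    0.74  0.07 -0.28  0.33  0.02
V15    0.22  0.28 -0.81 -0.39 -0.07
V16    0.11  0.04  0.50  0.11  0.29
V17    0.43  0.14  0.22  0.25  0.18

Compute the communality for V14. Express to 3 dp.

0.740

h² = 0.74² + 0.07² + (-0.28)² + 0.33² + 0.02² = 0.5476 + 0.0049 + 0.0784 + 0.1089 + 0.0004 = 0.7402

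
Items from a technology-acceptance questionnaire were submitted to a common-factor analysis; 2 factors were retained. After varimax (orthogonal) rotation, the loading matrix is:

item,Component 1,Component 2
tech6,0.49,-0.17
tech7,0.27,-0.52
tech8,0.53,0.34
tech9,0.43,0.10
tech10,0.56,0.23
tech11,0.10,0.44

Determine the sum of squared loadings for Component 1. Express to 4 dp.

SS loadings for Component 1 = 0.49² + 0.27² + 0.53² + 0.43² + 0.56² + 0.10² = 0.2401 + 0.0729 + 0.2809 + 0.1849 + 0.3136 + 0.0100 = 1.1024

1.1024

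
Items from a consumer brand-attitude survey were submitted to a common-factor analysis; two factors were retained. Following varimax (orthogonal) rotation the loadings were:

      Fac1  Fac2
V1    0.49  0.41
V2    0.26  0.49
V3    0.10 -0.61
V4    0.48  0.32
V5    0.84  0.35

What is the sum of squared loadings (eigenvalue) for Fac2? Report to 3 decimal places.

SS loadings for Fac2 = 0.41² + 0.49² + (-0.61)² + 0.32² + 0.35² = 0.1681 + 0.2401 + 0.3721 + 0.1024 + 0.1225 = 1.0052

1.005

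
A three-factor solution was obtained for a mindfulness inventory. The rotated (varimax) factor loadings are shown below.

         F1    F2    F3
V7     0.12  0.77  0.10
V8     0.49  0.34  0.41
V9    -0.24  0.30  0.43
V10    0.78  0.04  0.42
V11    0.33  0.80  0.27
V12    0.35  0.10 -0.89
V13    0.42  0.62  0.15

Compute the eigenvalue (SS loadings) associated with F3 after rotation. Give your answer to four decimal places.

1.4269

SS loadings for F3 = 0.10² + 0.41² + 0.43² + 0.42² + 0.27² + (-0.89)² + 0.15² = 0.0100 + 0.1681 + 0.1849 + 0.1764 + 0.0729 + 0.7921 + 0.0225 = 1.4269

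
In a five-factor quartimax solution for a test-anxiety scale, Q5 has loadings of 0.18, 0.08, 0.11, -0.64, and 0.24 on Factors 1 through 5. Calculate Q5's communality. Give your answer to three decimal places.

0.518

h² = 0.18² + 0.08² + 0.11² + (-0.64)² + 0.24² = 0.0324 + 0.0064 + 0.0121 + 0.4096 + 0.0576 = 0.5181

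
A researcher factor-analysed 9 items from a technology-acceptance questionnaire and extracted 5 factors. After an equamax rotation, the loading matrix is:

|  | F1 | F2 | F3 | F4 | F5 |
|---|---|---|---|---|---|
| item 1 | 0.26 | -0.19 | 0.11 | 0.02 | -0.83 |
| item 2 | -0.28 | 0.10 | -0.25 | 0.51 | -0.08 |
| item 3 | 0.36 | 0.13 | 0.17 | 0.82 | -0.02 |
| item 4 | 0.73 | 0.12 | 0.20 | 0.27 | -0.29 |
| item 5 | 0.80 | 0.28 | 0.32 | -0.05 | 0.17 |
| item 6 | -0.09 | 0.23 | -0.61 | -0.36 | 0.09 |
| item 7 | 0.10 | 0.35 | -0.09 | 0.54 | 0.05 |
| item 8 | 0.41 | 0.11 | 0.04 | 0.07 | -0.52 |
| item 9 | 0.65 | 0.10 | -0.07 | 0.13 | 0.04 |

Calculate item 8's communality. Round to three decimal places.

h² = 0.41² + 0.11² + 0.04² + 0.07² + (-0.52)² = 0.1681 + 0.0121 + 0.0016 + 0.0049 + 0.2704 = 0.4571

0.457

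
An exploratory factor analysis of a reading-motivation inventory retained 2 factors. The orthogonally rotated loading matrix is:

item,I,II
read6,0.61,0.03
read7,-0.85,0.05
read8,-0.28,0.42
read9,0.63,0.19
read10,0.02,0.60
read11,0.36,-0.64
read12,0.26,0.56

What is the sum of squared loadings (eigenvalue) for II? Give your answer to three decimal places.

1.299

SS loadings for II = 0.03² + 0.05² + 0.42² + 0.19² + 0.60² + (-0.64)² + 0.56² = 0.0009 + 0.0025 + 0.1764 + 0.0361 + 0.3600 + 0.4096 + 0.3136 = 1.2991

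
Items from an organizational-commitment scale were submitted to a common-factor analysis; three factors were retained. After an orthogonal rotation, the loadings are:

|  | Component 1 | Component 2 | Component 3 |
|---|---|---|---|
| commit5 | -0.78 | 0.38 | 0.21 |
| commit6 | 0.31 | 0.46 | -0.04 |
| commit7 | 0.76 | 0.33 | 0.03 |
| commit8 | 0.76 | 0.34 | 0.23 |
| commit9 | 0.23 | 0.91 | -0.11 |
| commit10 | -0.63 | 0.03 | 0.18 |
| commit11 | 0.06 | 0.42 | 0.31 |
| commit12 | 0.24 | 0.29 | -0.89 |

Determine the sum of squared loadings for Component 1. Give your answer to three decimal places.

2.371

SS loadings for Component 1 = (-0.78)² + 0.31² + 0.76² + 0.76² + 0.23² + (-0.63)² + 0.06² + 0.24² = 0.6084 + 0.0961 + 0.5776 + 0.5776 + 0.0529 + 0.3969 + 0.0036 + 0.0576 = 2.3707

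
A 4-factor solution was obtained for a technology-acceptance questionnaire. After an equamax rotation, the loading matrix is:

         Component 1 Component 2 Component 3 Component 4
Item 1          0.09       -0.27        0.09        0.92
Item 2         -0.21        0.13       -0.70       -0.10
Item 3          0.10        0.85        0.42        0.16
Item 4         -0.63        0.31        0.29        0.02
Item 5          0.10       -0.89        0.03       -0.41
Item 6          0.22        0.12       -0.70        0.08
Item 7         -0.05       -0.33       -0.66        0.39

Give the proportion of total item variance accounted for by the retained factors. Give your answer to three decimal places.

SS loadings by factor: 0.5200, 1.8238, 1.6851, 1.2090; total = 5.2379.
Total variance with 7 standardized items is 7, so the solution explains 5.2379/7 = 0.7483.

0.748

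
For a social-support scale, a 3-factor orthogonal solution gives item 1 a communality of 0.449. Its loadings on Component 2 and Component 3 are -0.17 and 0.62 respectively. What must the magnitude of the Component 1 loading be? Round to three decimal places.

Under orthogonal rotation h² = Σλ², so λ_Component 1² = h² − (0.4133) = 0.449 − 0.4133 = 0.0357.
|λ| = √0.0357 = 0.1889.

0.189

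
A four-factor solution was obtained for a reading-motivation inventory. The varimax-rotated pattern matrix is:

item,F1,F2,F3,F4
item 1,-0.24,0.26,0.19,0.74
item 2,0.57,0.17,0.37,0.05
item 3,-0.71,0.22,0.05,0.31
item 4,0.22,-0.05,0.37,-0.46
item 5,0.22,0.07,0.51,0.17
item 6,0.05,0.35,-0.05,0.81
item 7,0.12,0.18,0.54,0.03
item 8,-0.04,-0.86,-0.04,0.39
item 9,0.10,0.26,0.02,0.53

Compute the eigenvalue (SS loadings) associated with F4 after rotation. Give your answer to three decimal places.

1.977

SS loadings for F4 = 0.74² + 0.05² + 0.31² + (-0.46)² + 0.17² + 0.81² + 0.03² + 0.39² + 0.53² = 0.5476 + 0.0025 + 0.0961 + 0.2116 + 0.0289 + 0.6561 + 0.0009 + 0.1521 + 0.2809 = 1.9767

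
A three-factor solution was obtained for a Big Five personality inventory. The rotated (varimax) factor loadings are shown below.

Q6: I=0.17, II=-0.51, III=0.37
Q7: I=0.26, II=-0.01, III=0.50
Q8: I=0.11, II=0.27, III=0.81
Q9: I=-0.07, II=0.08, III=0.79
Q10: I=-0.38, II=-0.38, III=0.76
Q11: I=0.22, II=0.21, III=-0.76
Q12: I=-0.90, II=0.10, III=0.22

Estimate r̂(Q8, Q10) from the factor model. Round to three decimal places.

r̂ = Σ λ_i·λ_j across factors = (0.11)(-0.38) + (0.27)(-0.38) + (0.81)(0.76)
  = -0.0418 -0.1026 +0.6156 = 0.4712

0.471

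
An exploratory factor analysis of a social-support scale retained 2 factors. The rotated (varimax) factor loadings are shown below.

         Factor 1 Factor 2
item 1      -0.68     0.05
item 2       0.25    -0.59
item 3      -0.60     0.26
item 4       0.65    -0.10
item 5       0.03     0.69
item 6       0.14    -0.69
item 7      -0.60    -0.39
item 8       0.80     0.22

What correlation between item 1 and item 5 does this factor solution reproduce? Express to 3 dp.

0.014

r̂ = Σ λ_i·λ_j across factors = (-0.68)(0.03) + (0.05)(0.69)
  = -0.0204 +0.0345 = 0.0141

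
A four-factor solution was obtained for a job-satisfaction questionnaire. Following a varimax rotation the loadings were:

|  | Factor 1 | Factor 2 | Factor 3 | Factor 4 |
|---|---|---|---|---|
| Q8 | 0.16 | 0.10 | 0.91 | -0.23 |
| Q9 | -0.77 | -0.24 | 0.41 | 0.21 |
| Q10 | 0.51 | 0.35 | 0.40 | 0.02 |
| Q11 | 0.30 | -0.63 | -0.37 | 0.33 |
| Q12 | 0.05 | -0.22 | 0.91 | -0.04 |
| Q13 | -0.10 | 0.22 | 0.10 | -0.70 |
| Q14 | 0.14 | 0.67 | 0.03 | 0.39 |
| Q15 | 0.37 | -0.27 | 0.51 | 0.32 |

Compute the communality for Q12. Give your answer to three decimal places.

0.881

h² = 0.05² + (-0.22)² + 0.91² + (-0.04)² = 0.0025 + 0.0484 + 0.8281 + 0.0016 = 0.8806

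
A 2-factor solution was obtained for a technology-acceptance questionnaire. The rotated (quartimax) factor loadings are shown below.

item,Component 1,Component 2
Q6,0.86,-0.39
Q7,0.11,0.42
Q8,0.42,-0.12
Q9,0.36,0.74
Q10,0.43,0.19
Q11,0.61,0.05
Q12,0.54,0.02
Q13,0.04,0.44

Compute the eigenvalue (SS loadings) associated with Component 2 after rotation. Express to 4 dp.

1.1231

SS loadings for Component 2 = (-0.39)² + 0.42² + (-0.12)² + 0.74² + 0.19² + 0.05² + 0.02² + 0.44² = 0.1521 + 0.1764 + 0.0144 + 0.5476 + 0.0361 + 0.0025 + 0.0004 + 0.1936 = 1.1231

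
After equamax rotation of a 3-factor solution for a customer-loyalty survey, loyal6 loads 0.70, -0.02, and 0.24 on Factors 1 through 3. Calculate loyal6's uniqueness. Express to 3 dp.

0.452

h² = 0.70² + (-0.02)² + 0.24² = 0.4900 + 0.0004 + 0.0576 = 0.5480
Uniqueness u² = 1 − h² = 1 − 0.5480 = 0.4520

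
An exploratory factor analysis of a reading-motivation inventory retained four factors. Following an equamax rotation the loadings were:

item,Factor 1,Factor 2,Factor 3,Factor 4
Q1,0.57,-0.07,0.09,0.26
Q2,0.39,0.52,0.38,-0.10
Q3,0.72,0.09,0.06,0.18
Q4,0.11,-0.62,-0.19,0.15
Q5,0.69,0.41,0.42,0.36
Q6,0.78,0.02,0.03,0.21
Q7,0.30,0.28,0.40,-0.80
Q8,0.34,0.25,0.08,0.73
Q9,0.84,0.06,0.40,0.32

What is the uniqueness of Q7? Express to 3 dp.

h² = 0.30² + 0.28² + 0.40² + (-0.80)² = 0.0900 + 0.0784 + 0.1600 + 0.6400 = 0.9684
Uniqueness u² = 1 − h² = 1 − 0.9684 = 0.0316

0.032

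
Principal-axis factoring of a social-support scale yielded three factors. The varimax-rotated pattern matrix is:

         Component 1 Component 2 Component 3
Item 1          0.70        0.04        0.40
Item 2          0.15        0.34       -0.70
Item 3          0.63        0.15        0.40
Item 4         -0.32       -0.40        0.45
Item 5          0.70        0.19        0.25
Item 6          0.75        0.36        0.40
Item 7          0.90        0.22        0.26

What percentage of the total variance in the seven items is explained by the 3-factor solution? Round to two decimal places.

67.01%

Communalities: 0.6516, 0.6281, 0.5794, 0.4649, 0.5886, 0.8521, 0.9260; Σh² = 4.6907.
Total variance with 7 standardized items is 7, so the solution explains 4.6907/7 = 0.6701 = 67.01%.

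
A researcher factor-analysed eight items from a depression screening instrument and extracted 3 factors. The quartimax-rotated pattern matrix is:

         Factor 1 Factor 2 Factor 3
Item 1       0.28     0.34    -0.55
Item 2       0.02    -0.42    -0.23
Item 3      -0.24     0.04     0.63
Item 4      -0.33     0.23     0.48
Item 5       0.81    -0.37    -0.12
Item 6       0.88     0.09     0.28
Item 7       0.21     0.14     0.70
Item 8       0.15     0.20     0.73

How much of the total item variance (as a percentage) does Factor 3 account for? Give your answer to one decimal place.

SS loadings for Factor 3 = (-0.55)² + (-0.23)² + 0.63² + 0.48² + (-0.12)² + 0.28² + 0.70² + 0.73² = 2.0984
With 8 standardized items, total variance = 8. Proportion = 2.0984/8 = 0.2623 → 26.23%.

26.2%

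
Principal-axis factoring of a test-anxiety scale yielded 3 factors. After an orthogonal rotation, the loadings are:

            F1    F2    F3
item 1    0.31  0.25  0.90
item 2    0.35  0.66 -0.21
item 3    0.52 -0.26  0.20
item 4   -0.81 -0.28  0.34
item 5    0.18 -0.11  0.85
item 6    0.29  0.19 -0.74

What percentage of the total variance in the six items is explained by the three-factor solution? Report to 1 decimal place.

SS loadings by factor: 1.2616, 0.6923, 2.2798; total = 4.2337.
Total variance with 6 standardized items is 6, so the solution explains 4.2337/6 = 0.7056 = 70.56%.

70.6%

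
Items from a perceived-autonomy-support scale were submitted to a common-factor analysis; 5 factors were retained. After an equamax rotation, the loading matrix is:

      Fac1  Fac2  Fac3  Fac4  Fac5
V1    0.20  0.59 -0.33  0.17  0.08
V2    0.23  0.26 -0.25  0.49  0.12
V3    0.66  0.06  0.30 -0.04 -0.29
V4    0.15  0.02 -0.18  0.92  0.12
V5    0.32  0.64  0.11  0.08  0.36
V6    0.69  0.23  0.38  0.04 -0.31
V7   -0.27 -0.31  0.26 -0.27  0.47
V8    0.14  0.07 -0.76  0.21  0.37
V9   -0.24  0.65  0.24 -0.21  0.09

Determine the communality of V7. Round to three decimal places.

0.530

h² = (-0.27)² + (-0.31)² + 0.26² + (-0.27)² + 0.47² = 0.0729 + 0.0961 + 0.0676 + 0.0729 + 0.2209 = 0.5304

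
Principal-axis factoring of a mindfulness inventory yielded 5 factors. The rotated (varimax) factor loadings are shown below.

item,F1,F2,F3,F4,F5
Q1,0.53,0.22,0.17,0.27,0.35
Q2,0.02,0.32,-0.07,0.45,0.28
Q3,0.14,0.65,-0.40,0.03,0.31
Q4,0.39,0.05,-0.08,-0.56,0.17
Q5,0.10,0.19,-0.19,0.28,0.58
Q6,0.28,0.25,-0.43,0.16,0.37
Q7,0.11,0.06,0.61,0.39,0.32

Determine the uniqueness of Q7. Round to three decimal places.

h² = 0.11² + 0.06² + 0.61² + 0.39² + 0.32² = 0.0121 + 0.0036 + 0.3721 + 0.1521 + 0.1024 = 0.6423
Uniqueness u² = 1 − h² = 1 − 0.6423 = 0.3577

0.358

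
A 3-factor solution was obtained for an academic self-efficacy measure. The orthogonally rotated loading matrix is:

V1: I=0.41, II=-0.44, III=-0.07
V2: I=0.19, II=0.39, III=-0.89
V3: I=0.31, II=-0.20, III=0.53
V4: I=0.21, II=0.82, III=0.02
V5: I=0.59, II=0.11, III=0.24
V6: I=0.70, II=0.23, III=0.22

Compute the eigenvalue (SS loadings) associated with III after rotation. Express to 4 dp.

SS loadings for III = (-0.07)² + (-0.89)² + 0.53² + 0.02² + 0.24² + 0.22² = 0.0049 + 0.7921 + 0.2809 + 0.0004 + 0.0576 + 0.0484 = 1.1843

1.1843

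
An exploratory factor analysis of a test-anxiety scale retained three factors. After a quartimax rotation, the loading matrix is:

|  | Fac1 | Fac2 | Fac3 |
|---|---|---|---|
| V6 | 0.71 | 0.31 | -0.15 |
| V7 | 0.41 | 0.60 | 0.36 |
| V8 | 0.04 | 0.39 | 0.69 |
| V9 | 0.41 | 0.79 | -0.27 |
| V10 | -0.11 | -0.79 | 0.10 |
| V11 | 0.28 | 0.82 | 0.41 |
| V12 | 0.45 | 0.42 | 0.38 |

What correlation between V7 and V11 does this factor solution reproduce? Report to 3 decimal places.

r̂ = Σ λ_i·λ_j across factors = (0.41)(0.28) + (0.60)(0.82) + (0.36)(0.41)
  = +0.1148 +0.4920 +0.1476 = 0.7544

0.754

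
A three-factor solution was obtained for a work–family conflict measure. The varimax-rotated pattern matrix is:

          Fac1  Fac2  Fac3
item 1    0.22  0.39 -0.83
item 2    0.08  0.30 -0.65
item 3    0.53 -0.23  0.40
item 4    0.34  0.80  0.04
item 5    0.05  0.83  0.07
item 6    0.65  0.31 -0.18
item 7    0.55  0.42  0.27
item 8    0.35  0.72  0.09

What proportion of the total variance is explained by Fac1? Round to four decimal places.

0.1627

SS loadings for Fac1 = 0.22² + 0.08² + 0.53² + 0.34² + 0.05² + 0.65² + 0.55² + 0.35² = 1.3013
Proportion of variance = 1.3013 / 8 = 0.1627.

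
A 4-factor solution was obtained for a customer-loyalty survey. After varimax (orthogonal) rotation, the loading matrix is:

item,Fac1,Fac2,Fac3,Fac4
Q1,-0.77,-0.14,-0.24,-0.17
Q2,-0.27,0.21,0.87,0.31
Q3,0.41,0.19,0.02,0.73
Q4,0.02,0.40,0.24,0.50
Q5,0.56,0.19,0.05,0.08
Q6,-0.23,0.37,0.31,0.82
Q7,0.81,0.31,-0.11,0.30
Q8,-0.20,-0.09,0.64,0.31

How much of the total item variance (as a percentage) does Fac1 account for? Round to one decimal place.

SS loadings for Fac1 = (-0.77)² + (-0.27)² + 0.41² + 0.02² + 0.56² + (-0.23)² + 0.81² + (-0.20)² = 1.8969
With 8 standardized items, total variance = 8. Proportion = 1.8969/8 = 0.2371 → 23.71%.

23.7%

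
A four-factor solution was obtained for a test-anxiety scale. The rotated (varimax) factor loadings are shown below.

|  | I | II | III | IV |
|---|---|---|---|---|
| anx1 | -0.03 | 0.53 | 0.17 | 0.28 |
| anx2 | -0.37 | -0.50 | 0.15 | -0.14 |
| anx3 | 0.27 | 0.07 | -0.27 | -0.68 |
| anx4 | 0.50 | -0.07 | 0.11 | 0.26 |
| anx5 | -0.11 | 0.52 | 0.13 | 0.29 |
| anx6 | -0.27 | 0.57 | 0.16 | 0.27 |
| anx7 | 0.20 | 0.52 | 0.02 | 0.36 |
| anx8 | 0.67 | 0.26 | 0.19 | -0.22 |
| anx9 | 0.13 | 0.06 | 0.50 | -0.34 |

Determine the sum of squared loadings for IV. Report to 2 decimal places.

SS loadings for IV = 0.28² + (-0.14)² + (-0.68)² + 0.26² + 0.29² + 0.27² + 0.36² + (-0.22)² + (-0.34)² = 0.0784 + 0.0196 + 0.4624 + 0.0676 + 0.0841 + 0.0729 + 0.1296 + 0.0484 + 0.1156 = 1.0786

1.08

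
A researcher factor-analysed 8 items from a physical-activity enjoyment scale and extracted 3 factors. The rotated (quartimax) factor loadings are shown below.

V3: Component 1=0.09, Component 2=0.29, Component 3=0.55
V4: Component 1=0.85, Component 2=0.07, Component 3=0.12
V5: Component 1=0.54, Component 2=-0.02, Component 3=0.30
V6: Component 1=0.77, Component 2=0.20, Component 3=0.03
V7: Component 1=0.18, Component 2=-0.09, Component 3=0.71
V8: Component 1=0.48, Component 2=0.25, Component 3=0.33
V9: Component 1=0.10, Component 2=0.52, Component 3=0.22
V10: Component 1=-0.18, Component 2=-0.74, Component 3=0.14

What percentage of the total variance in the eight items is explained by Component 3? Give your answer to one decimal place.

SS loadings for Component 3 = 0.55² + 0.12² + 0.30² + 0.03² + 0.71² + 0.33² + 0.22² + 0.14² = 1.0888
With 8 standardized items, total variance = 8. Proportion = 1.0888/8 = 0.1361 → 13.61%.

13.6%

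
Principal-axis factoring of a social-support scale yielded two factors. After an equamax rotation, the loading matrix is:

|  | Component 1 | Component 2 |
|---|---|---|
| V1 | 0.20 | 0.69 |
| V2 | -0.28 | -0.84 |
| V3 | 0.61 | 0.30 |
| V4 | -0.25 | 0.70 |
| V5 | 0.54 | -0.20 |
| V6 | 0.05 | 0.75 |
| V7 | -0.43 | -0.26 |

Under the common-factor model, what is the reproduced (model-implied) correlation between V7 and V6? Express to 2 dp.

r̂ = Σ λ_i·λ_j across factors = (-0.43)(0.05) + (-0.26)(0.75)
  = -0.0215 -0.1950 = -0.2165

-0.22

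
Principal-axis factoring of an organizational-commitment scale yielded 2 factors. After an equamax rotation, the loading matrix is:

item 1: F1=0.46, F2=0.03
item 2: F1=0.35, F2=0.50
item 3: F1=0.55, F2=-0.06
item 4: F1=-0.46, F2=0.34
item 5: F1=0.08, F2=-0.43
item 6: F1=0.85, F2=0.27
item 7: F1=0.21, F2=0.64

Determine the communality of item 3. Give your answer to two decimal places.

h² = 0.55² + (-0.06)² = 0.3025 + 0.0036 = 0.3061

0.31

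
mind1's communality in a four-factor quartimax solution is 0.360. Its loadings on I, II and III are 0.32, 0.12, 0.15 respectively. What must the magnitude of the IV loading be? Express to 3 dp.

Under orthogonal rotation h² = Σλ², so λ_IV² = h² − (0.1393) = 0.360 − 0.1393 = 0.2207.
|λ| = √0.2207 = 0.4698.

0.470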